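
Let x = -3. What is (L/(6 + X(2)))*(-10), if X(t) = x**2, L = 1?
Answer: -2/3 ≈ -0.66667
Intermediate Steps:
X(t) = 9 (X(t) = (-3)**2 = 9)
(L/(6 + X(2)))*(-10) = (1/(6 + 9))*(-10) = (1/15)*(-10) = -2/3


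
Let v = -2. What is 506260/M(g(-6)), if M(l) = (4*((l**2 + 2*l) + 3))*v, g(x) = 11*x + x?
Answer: -126565/10086 ≈ -12.549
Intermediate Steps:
g(x) = 12*x
M(l) = -24 - 16*l - 8*l**2 (M(l) = (4*((l**2 + 2*l) + 3))*(-2) = (4*(3 + l**2 + 2*l))*(-2) = (12 + 4*l**2 + 8*l)*(-2) = -24 - 16*l - 8*l**2)
506260/M(g(-6)) = 506260/(-24 - 192*(-6) - 8*(12*(-6))**2) = 506260/(-24 - 16*(-72) - 8*(-72)**2) = 506260/(-24 + 1152 - 8*5184) = 506260/(-24 + 1152 - 41472) = 506260/(-40344) = 506260*(-1/40344) = -126565/10086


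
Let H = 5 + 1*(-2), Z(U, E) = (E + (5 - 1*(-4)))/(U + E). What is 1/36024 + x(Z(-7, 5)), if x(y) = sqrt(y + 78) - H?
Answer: -108071/36024 + sqrt(71) ≈ 5.4262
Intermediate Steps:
Z(U, E) = (9 + E)/(E + U) (Z(U, E) = (E + (5 + 4))/(E + U) = (E + 9)/(E + U) = (9 + E)/(E + U))
H = 3 (H = 5 - 2 = 3)
x(y) = -3 + sqrt(78 + y) (x(y) = sqrt(y + 78) - 1*3 = sqrt(78 + y) - 3 = -3 + sqrt(78 + y))
1/36024 + x(Z(-7, 5)) = 1/36024 + (-3 + sqrt(78 + (9 + 5)/(5 - 7))) = 1/36024 + (-3 + sqrt(78 + 14/(-2))) = 1/36024 + (-3 + sqrt(78 - 1/2*14)) = 1/36024 + (-3 + sqrt(78 - 7)) = 1/36024 + (-3 + sqrt(71)) = -108071/36024 + sqrt(71)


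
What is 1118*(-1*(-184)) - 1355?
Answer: 204357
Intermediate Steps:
1118*(-1*(-184)) - 1355 = 1118*184 - 1355 = 205712 - 1355 = 204357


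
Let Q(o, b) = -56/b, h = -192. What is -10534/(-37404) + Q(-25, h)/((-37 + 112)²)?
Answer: 39509773/140265000 ≈ 0.28168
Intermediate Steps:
-10534/(-37404) + Q(-25, h)/((-37 + 112)²) = -10534/(-37404) + (-56/(-192))/((-37 + 112)²) = -10534*(-1/37404) + (-56*(-1/192))/(75²) = 5267/18702 + (7/24)/5625 = 5267/18702 + (7/24)*(1/5625) = 5267/18702 + 7/135000 = 39509773/140265000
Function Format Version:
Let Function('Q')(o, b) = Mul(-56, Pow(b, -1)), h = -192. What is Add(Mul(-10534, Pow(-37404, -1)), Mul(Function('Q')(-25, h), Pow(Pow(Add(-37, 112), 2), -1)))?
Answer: Rational(39509773, 140265000) ≈ 0.28168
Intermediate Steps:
Add(Mul(-10534, Pow(-37404, -1)), Mul(Function('Q')(-25, h), Pow(Pow(Add(-37, 112), 2), -1))) = Add(Mul(-10534, Pow(-37404, -1)), Mul(Mul(-56, Pow(-192, -1)), Pow(Pow(Add(-37, 112), 2), -1))) = Add(Mul(-10534, Rational(-1, 37404)), Mul(Mul(-56, Rational(-1, 192)), Pow(Pow(75, 2), -1))) = Add(Rational(5267, 18702), Mul(Rational(7, 24), Pow(5625, -1))) = Add(Rational(5267, 18702), Mul(Rational(7, 24), Rational(1, 5625))) = Add(Rational(5267, 18702), Rational(7, 135000)) = Rational(39509773, 140265000)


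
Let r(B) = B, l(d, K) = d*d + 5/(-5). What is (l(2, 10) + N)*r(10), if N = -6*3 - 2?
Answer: -170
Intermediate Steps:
l(d, K) = -1 + d**2 (l(d, K) = d**2 + 5*(-1/5) = d**2 - 1 = -1 + d**2)
N = -20 (N = -18 - 2 = -20)
(l(2, 10) + N)*r(10) = ((-1 + 2**2) - 20)*10 = ((-1 + 4) - 20)*10 = (3 - 20)*10 = -17*10 = -170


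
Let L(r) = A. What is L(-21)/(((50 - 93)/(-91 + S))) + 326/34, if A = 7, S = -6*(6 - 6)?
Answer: 17838/731 ≈ 24.402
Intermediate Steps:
S = 0 (S = -6*0 = 0)
L(r) = 7
L(-21)/(((50 - 93)/(-91 + S))) + 326/34 = 7/(((50 - 93)/(-91 + 0))) + 326/34 = 7/((-43/(-91))) + 326*(1/34) = 7/((-43*(-1/91))) + 163/17 = 7/(43/91) + 163/17 = 7*(91/43) + 163/17 = 637/43 + 163/17 = 17838/731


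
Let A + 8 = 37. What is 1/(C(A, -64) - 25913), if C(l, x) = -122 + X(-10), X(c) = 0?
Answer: -1/26035 ≈ -3.8410e-5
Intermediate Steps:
A = 29 (A = -8 + 37 = 29)
C(l, x) = -122 (C(l, x) = -122 + 0 = -122)
1/(C(A, -64) - 25913) = 1/(-122 - 25913) = 1/(-26035) = -1/26035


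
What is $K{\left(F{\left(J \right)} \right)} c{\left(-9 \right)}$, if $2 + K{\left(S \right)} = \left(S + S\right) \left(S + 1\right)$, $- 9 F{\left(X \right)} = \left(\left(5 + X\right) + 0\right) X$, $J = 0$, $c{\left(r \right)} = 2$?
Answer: $-4$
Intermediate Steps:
$F{\left(X \right)} = - \frac{X \left(5 + X\right)}{9}$ ($F{\left(X \right)} = - \frac{\left(\left(5 + X\right) + 0\right) X}{9} = - \frac{\left(5 + X\right) X}{9} = - \frac{X \left(5 + X\right)}{9}$)
$K{\left(S \right)} = -2 + 2 S \left(1 + S\right)$ ($K{\left(S \right)} = -2 + \left(S + S\right) \left(S + 1\right) = -2 + 2 S \left(1 + S\right)$)
$K{\left(F{\left(J \right)} \right)} c{\left(-9 \right)} = \left(-2 + 2 \left(\left(- \frac{1}{9}\right) 0 \left(5 + 0\right)\right) + 2 \left(\left(- \frac{1}{9}\right) 0 \left(5 + 0\right)\right)^{2}\right) 2 = \left(-2 + 2 \left(\left(- \frac{1}{9}\right) 0 \cdot 5\right) + 2 \left(\left(- \frac{1}{9}\right) 0 \cdot 5\right)^{2}\right) 2 = \left(-2 + 2 \cdot 0 + 2 \cdot 0^{2}\right) 2 = \left(-2 + 0 + 2 \cdot 0\right) 2 = \left(-2 + 0 + 0\right) 2 = \left(-2\right) 2 = -4$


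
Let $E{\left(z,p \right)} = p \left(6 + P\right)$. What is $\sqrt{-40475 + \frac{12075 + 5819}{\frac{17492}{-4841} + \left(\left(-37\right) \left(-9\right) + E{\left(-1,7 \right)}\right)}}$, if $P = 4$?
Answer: $\frac{11 i \sqrt{1249044280350681}}{1933431} \approx 201.07 i$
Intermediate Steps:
$E{\left(z,p \right)} = 10 p$ ($E{\left(z,p \right)} = p \left(6 + 4\right) = p 10 = 10 p$)
$\sqrt{-40475 + \frac{12075 + 5819}{\frac{17492}{-4841} + \left(\left(-37\right) \left(-9\right) + E{\left(-1,7 \right)}\right)}} = \sqrt{-40475 + \frac{12075 + 5819}{\frac{17492}{-4841} + \left(\left(-37\right) \left(-9\right) + 10 \cdot 7\right)}} = \sqrt{-40475 + \frac{17894}{17492 \left(- \frac{1}{4841}\right) + \left(333 + 70\right)}} = \sqrt{-40475 + \frac{17894}{- \frac{17492}{4841} + 403}} = \sqrt{-40475 + \frac{17894}{\frac{1933431}{4841}}} = \sqrt{-40475 + 17894 \cdot \frac{4841}{1933431}} = \sqrt{-40475 + \frac{86624854}{1933431}} = \sqrt{- \frac{78168994871}{1933431}} = \frac{11 i \sqrt{1249044280350681}}{1933431}$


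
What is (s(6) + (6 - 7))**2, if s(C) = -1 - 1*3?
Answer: 25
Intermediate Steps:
s(C) = -4 (s(C) = -1 - 3 = -4)
(s(6) + (6 - 7))**2 = (-4 + (6 - 7))**2 = (-4 - 1)**2 = (-5)**2 = 25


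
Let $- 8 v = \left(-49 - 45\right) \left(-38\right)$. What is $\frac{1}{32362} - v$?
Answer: $\frac{7224817}{16181} \approx 446.5$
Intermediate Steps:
$v = - \frac{893}{2}$ ($v = - \frac{\left(-49 - 45\right) \left(-38\right)}{8} = - \frac{\left(-94\right) \left(-38\right)}{8} = \left(- \frac{1}{8}\right) 3572 = - \frac{893}{2} \approx -446.5$)
$\frac{1}{32362} - v = \frac{1}{32362} - - \frac{893}{2} = \frac{1}{32362} + \frac{893}{2} = \frac{7224817}{16181}$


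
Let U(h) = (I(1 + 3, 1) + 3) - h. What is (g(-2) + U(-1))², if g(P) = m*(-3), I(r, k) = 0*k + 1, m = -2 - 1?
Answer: 196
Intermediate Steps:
m = -3
I(r, k) = 1 (I(r, k) = 0 + 1 = 1)
g(P) = 9 (g(P) = -3*(-3) = 9)
U(h) = 4 - h (U(h) = (1 + 3) - h = 4 - h)
(g(-2) + U(-1))² = (9 + (4 - 1*(-1)))² = (9 + (4 + 1))² = (9 + 5)² = 14² = 196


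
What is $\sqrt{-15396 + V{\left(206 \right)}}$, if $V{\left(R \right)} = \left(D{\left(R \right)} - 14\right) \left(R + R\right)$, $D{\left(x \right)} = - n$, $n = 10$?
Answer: $14 i \sqrt{129} \approx 159.01 i$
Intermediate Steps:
$D{\left(x \right)} = -10$ ($D{\left(x \right)} = \left(-1\right) 10 = -10$)
$V{\left(R \right)} = - 48 R$ ($V{\left(R \right)} = \left(-10 - 14\right) \left(R + R\right) = \left(-10 - 14\right) 2 R = - 24 \cdot 2 R = - 48 R$)
$\sqrt{-15396 + V{\left(206 \right)}} = \sqrt{-15396 - 9888} = \sqrt{-25284} = 14 i \sqrt{129}$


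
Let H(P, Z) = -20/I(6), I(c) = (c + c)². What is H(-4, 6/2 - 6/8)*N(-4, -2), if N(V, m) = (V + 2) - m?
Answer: 0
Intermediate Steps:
N(V, m) = 2 + V - m (N(V, m) = (2 + V) - m = 2 + V - m)
I(c) = 4*c² (I(c) = (2*c)² = 4*c²)
H(P, Z) = -5/36 (H(P, Z) = -20/(4*6²) = -20/(4*36) = -20/144 = -20*1/144 = -5/36)
H(-4, 6/2 - 6/8)*N(-4, -2) = -5*(2 - 4 - 1*(-2))/36 = -5*(2 - 4 + 2)/36 = -5/36*0 = 0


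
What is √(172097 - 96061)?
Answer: 2*√19009 ≈ 275.75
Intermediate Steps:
√(172097 - 96061) = √76036 = 2*√19009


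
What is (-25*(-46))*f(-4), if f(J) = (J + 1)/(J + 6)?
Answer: -1725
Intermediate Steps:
f(J) = (1 + J)/(6 + J)
(-25*(-46))*f(-4) = (-25*(-46))*((1 - 4)/(6 - 4)) = 1150*(-3/2) = -1725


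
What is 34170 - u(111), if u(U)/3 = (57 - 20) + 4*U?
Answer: 32727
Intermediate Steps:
u(U) = 111 + 12*U (u(U) = 3*((57 - 20) + 4*U) = 3*(37 + 4*U) = 111 + 12*U)
34170 - u(111) = 34170 - (111 + 12*111) = 34170 - (111 + 1332) = 34170 - 1*1443 = 34170 - 1443 = 32727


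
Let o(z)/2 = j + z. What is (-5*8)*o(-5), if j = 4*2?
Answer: -240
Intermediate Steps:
j = 8
o(z) = 16 + 2*z (o(z) = 2*(8 + z) = 16 + 2*z)
(-5*8)*o(-5) = (-5*8)*(16 + 2*(-5)) = -40*(16 - 10) = -40*6 = -240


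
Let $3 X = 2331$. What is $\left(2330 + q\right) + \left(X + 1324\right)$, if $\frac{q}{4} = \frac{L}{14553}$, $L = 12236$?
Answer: $\frac{9219041}{2079} \approx 4434.4$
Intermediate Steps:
$X = 777$ ($X = \frac{1}{3} \cdot 2331 = 777$)
$q = \frac{6992}{2079}$ ($q = 4 \cdot \frac{12236}{14553} = 4 \cdot 12236 \cdot \frac{1}{14553} = 4 \cdot \frac{1748}{2079} = \frac{6992}{2079} \approx 3.3632$)
$\left(2330 + q\right) + \left(X + 1324\right) = \left(2330 + \frac{6992}{2079}\right) + \left(777 + 1324\right) = \frac{4851062}{2079} + 2101 = \frac{9219041}{2079}$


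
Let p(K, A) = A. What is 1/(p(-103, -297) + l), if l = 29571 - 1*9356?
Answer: 1/19918 ≈ 5.0206e-5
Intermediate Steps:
l = 20215 (l = 29571 - 9356 = 20215)
1/(p(-103, -297) + l) = 1/(-297 + 20215) = 1/19918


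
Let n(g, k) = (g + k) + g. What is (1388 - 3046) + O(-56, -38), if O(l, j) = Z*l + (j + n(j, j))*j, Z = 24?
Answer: 2774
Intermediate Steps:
n(g, k) = k + 2*g
O(l, j) = 4*j² + 24*l (O(l, j) = 24*l + (j + (j + 2*j))*j = 24*l + (j + 3*j)*j = 24*l + (4*j)*j = 24*l + 4*j² = 4*j² + 24*l)
(1388 - 3046) + O(-56, -38) = (1388 - 3046) + (4*(-38)² + 24*(-56)) = -1658 + (4*1444 - 1344) = -1658 + (5776 - 1344) = -1658 + 4432 = 2774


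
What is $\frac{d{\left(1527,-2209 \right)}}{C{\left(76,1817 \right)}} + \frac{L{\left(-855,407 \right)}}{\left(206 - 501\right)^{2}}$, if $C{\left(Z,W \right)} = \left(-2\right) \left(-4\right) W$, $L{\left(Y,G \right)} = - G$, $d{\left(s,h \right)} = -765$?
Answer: $- \frac{72490277}{1264995400} \approx -0.057305$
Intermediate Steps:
$C{\left(Z,W \right)} = 8 W$
$\frac{d{\left(1527,-2209 \right)}}{C{\left(76,1817 \right)}} + \frac{L{\left(-855,407 \right)}}{\left(206 - 501\right)^{2}} = - \frac{765}{8 \cdot 1817} + \frac{\left(-1\right) 407}{\left(206 - 501\right)^{2}} = - \frac{765}{14536} - \frac{407}{\left(-295\right)^{2}} = \left(-765\right) \frac{1}{14536} - \frac{407}{87025} = - \frac{765}{14536} - \frac{407}{87025} = - \frac{72490277}{1264995400}$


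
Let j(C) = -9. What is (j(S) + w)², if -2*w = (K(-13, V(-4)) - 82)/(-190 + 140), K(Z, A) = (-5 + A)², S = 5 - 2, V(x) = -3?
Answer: 210681/2500 ≈ 84.272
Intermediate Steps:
S = 3
w = -9/50 (w = -((-5 - 3)² - 82)/(2*(-190 + 140)) = -((-8)² - 82)/(2*(-50)) = -(64 - 82)*(-1)/(2*50) = -(-9)*(-1)/50 = -½*9/25 = -9/50 ≈ -0.18000)
(j(S) + w)² = (-9 - 9/50)² = (-459/50)² = 210681/2500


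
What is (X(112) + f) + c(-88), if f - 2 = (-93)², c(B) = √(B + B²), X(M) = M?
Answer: 8763 + 2*√1914 ≈ 8850.5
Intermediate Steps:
f = 8651 (f = 2 + (-93)² = 2 + 8649 = 8651)
(X(112) + f) + c(-88) = (112 + 8651) + √(-88*(1 - 88)) = 8763 + √(-88*(-87)) = 8763 + √7656 = 8763 + 2*√1914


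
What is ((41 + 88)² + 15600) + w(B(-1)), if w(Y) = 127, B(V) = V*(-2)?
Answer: 32368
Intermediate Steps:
B(V) = -2*V
((41 + 88)² + 15600) + w(B(-1)) = ((41 + 88)² + 15600) + 127 = (129² + 15600) + 127 = (16641 + 15600) + 127 = 32241 + 127 = 32368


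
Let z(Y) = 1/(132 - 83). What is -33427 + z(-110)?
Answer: -1637922/49 ≈ -33427.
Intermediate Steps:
z(Y) = 1/49
-33427 + z(-110) = -33427 + 1/49 = -1637922/49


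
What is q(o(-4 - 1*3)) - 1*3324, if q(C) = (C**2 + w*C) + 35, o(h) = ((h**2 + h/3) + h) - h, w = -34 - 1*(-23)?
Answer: -14621/9 ≈ -1624.6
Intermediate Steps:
w = -11 (w = -34 + 23 = -11)
o(h) = h**2 + h/3 (o(h) = ((h**2 + h/3) + h) - h = (h**2 + 4*h/3) - h = h**2 + h/3)
q(C) = 35 + C**2 - 11*C (q(C) = (C**2 - 11*C) + 35 = 35 + C**2 - 11*C)
q(o(-4 - 1*3)) - 1*3324 = (35 + ((-4 - 1*3)*(1/3 + (-4 - 1*3)))**2 - 11*(-4 - 1*3)*(1/3 + (-4 - 1*3))) - 1*3324 = (35 + ((-4 - 3)*(1/3 + (-4 - 3)))**2 - 11*(-4 - 3)*(1/3 + (-4 - 3))) - 3324 = (35 + (-7*(1/3 - 7))**2 - (-77)*(1/3 - 7)) - 3324 = (35 + (-7*(-20/3))**2 - (-77)*(-20)/3) - 3324 = (35 + (140/3)**2 - 11*140/3) - 3324 = (35 + 19600/9 - 1540/3) - 3324 = 15295/9 - 3324 = -14621/9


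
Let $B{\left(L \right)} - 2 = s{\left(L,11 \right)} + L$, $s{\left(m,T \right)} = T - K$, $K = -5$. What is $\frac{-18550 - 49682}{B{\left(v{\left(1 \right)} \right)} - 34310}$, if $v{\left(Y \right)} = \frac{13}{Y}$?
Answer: $\frac{68232}{34279} \approx 1.9905$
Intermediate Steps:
$s{\left(m,T \right)} = 5 + T$ ($s{\left(m,T \right)} = T - -5 = T + 5 = 5 + T$)
$B{\left(L \right)} = 18 + L$ ($B{\left(L \right)} = 2 + \left(\left(5 + 11\right) + L\right) = 2 + \left(16 + L\right) = 18 + L$)
$\frac{-18550 - 49682}{B{\left(v{\left(1 \right)} \right)} - 34310} = \frac{-18550 - 49682}{\left(18 + \frac{13}{1}\right) - 34310} = - \frac{68232}{\left(18 + 13 \cdot 1\right) - 34310} = - \frac{68232}{\left(18 + 13\right) - 34310} = - \frac{68232}{31 - 34310} = - \frac{68232}{-34279} = \left(-68232\right) \left(- \frac{1}{34279}\right) = \frac{68232}{34279}$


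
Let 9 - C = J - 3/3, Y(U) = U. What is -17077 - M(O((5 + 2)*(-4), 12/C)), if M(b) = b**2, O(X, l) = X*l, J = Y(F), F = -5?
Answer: -439469/25 ≈ -17579.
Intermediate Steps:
J = -5
C = 15 (C = 9 - (-5 - 3/3) = 9 - (-5 - 3*1/3) = 9 - (-5 - 1) = 9 - 1*(-6) = 9 + 6 = 15)
-17077 - M(O((5 + 2)*(-4), 12/C)) = -17077 - (((5 + 2)*(-4))*(12/15))**2 = -17077 - ((7*(-4))*(12*(1/15)))**2 = -17077 - (-28*4/5)**2 = -17077 - (-112/5)**2 = -17077 - 1*12544/25 = -17077 - 12544/25 = -439469/25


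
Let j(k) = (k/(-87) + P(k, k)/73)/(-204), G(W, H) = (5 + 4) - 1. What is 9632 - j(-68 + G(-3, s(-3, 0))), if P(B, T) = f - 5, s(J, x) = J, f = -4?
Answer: 4159753775/431868 ≈ 9632.0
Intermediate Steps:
P(B, T) = -9 (P(B, T) = -4 - 5 = -9)
G(W, H) = 8 (G(W, H) = 9 - 1 = 8)
j(k) = 3/4964 + k/17748 (j(k) = (k/(-87) - 9/73)/(-204) = (k*(-1/87) - 9*1/73)*(-1/204) = (-k/87 - 9/73)*(-1/204) = (-9/73 - k/87)*(-1/204) = 3/4964 + k/17748)
9632 - j(-68 + G(-3, s(-3, 0))) = 9632 - (3/4964 + (-68 + 8)/17748) = 9632 - (3/4964 + (1/17748)*(-60)) = 9632 - (3/4964 - 5/1479) = 9632 - 1*(-1199/431868) = 9632 + 1199/431868 = 4159753775/431868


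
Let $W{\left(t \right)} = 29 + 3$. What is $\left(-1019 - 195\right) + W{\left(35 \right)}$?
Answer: $-1182$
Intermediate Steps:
$W{\left(t \right)} = 32$
$\left(-1019 - 195\right) + W{\left(35 \right)} = \left(-1019 - 195\right) + 32 = -1214 + 32 = -1182$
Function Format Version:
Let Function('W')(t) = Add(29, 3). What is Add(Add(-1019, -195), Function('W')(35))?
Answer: -1182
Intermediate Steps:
Function('W')(t) = 32
Add(Add(-1019, -195), Function('W')(35)) = Add(Add(-1019, -195), 32) = Add(-1214, 32) = -1182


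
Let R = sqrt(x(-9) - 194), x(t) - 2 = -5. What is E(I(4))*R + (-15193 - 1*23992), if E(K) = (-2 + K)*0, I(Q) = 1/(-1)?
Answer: -39185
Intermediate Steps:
x(t) = -3 (x(t) = 2 - 5 = -3)
I(Q) = -1
E(K) = 0
R = I*sqrt(197) (R = sqrt(-3 - 194) = sqrt(-197) = I*sqrt(197) ≈ 14.036*I)
E(I(4))*R + (-15193 - 1*23992) = 0*(I*sqrt(197)) + (-15193 - 1*23992) = 0 + (-15193 - 23992) = 0 - 39185 = -39185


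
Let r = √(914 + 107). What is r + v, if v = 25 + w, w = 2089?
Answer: 2114 + √1021 ≈ 2146.0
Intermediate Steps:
v = 2114 (v = 25 + 2089 = 2114)
r = √1021 ≈ 31.953
r + v = √1021 + 2114 = 2114 + √1021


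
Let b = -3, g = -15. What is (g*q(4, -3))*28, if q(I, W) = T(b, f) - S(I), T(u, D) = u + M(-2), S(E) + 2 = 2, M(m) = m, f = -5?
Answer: 2100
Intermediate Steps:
S(E) = 0 (S(E) = -2 + 2 = 0)
T(u, D) = -2 + u (T(u, D) = u - 2 = -2 + u)
q(I, W) = -5 (q(I, W) = (-2 - 3) - 1*0 = -5 + 0 = -5)
(g*q(4, -3))*28 = -15*(-5)*28 = 75*28 = 2100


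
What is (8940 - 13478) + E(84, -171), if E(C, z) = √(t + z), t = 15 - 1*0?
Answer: -4538 + 2*I*√39 ≈ -4538.0 + 12.49*I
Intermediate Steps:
t = 15 (t = 15 + 0 = 15)
E(C, z) = √(15 + z)
(8940 - 13478) + E(84, -171) = (8940 - 13478) + √(15 - 171) = -4538 + √(-156) = -4538 + 2*I*√39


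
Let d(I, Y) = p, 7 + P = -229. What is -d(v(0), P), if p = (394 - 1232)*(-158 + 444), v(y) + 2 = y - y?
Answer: 239668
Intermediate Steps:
v(y) = -2 (v(y) = -2 + (y - y) = -2 + 0 = -2)
p = -239668 (p = -838*286 = -239668)
P = -236 (P = -7 - 229 = -236)
d(I, Y) = -239668
-d(v(0), P) = -1*(-239668) = 239668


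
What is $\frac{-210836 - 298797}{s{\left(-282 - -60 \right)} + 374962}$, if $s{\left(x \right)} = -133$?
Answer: $- \frac{509633}{374829} \approx -1.3596$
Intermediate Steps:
$\frac{-210836 - 298797}{s{\left(-282 - -60 \right)} + 374962} = \frac{-210836 - 298797}{-133 + 374962} = - \frac{509633}{374829}$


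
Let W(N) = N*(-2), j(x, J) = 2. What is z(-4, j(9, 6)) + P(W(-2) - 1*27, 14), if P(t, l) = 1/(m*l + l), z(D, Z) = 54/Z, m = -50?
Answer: 18521/686 ≈ 26.999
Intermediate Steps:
W(N) = -2*N
P(t, l) = -1/(49*l) (P(t, l) = 1/(-50*l + l) = 1/(-49*l) = -1/(49*l))
z(-4, j(9, 6)) + P(W(-2) - 1*27, 14) = 54/2 - 1/49/14 = 54*(1/2) - 1/49*1/14 = 27 - 1/686 = 18521/686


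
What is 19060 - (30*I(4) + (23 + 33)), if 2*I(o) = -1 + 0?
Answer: 19019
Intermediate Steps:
I(o) = -½ (I(o) = (-1 + 0)/2 = (½)*(-1) = -½)
19060 - (30*I(4) + (23 + 33)) = 19060 - (30*(-½) + (23 + 33)) = 19060 - (-15 + 56) = 19060 - 1*41 = 19060 - 41 = 19019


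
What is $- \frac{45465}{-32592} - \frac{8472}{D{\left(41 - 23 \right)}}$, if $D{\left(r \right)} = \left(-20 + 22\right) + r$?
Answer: $- \frac{3276311}{7760} \approx -422.21$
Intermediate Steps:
$D{\left(r \right)} = 2 + r$
$- \frac{45465}{-32592} - \frac{8472}{D{\left(41 - 23 \right)}} = - \frac{45465}{-32592} - \frac{8472}{2 + \left(41 - 23\right)} = \left(-45465\right) \left(- \frac{1}{32592}\right) - \frac{8472}{2 + 18} = \frac{2165}{1552} - \frac{8472}{20} = \frac{2165}{1552} - \frac{2118}{5} = - \frac{3276311}{7760}$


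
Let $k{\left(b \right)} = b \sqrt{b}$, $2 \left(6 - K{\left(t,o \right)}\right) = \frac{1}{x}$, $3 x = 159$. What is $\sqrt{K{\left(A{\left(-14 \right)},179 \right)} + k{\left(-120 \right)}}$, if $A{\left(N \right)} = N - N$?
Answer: $\frac{\sqrt{67310 - 2696640 i \sqrt{30}}}{106} \approx 25.696 - 25.579 i$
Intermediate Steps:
$x = 53$ ($x = \frac{1}{3} \cdot 159 = 53$)
$A{\left(N \right)} = 0$
$K{\left(t,o \right)} = \frac{635}{106}$ ($K{\left(t,o \right)} = 6 - \frac{1}{2 \cdot 53} = 6 - \frac{1}{106} = \frac{635}{106}$)
$k{\left(b \right)} = b^{\frac{3}{2}}$
$\sqrt{K{\left(A{\left(-14 \right)},179 \right)} + k{\left(-120 \right)}} = \sqrt{\frac{635}{106} + \left(-120\right)^{\frac{3}{2}}} = \sqrt{\frac{635}{106} - 240 i \sqrt{30}}$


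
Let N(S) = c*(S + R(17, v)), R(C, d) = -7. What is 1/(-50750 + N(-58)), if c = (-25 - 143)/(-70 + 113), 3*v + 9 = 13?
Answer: -43/2171330 ≈ -1.9804e-5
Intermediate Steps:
v = 4/3 (v = -3 + (⅓)*13 = -3 + 13/3 = 4/3 ≈ 1.3333)
c = -168/43 ≈ -3.9070
N(S) = 1176/43 - 168*S/43 (N(S) = -168*(S - 7)/43 = -168*(-7 + S)/43 = 1176/43 - 168*S/43)
1/(-50750 + N(-58)) = 1/(-50750 + (1176/43 - 168/43*(-58))) = 1/(-50750 + (1176/43 + 9744/43)) = 1/(-50750 + 10920/43) = 1/(-2171330/43) = -43/2171330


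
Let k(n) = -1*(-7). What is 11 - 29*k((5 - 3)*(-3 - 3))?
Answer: -192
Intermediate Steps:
k(n) = 7
11 - 29*k((5 - 3)*(-3 - 3)) = 11 - 29*7 = 11 - 203 = -192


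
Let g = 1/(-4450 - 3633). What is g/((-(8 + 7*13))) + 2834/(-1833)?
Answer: -58149055/37610199 ≈ -1.5461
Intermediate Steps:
g = -1/8083 (g = 1/(-8083) = -1/8083 ≈ -0.00012372)
g/((-(8 + 7*13))) + 2834/(-1833) = -(-1/(8 + 7*13))/8083 + 2834/(-1833) = -(-1/(8 + 91))/8083 + 2834*(-1/1833) = -1/(8083*((-1*99))) - 218/141 = -1/8083/(-99) - 218/141 = -1/8083*(-1/99) - 218/141 = 1/800217 - 218/141 = -58149055/37610199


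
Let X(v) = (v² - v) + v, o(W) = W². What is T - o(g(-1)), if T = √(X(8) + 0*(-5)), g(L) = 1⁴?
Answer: 7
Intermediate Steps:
g(L) = 1
X(v) = v²
T = 8 (T = √(8² + 0*(-5)) = √(64 + 0) = √64 = 8)
T - o(g(-1)) = 8 - 1*1² = 8 - 1*1 = 8 - 1 = 7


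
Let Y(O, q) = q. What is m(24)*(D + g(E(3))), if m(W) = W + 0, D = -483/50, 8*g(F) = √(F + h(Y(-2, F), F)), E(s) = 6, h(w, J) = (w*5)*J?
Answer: -5796/25 + 3*√186 ≈ -190.93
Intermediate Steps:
h(w, J) = 5*J*w (h(w, J) = (5*w)*J = 5*J*w)
g(F) = √(F + 5*F²)/8 (g(F) = √(F + 5*F*F)/8 = √(F + 5*F²)/8)
D = -483/50 (D = -483*1/50 = -483/50 ≈ -9.6600)
m(W) = W
m(24)*(D + g(E(3))) = 24*(-483/50 + √(6*(1 + 5*6))/8) = 24*(-483/50 + √(6*(1 + 30))/8) = 24*(-483/50 + √(6*31)/8) = 24*(-483/50 + √186/8) = -5796/25 + 3*√186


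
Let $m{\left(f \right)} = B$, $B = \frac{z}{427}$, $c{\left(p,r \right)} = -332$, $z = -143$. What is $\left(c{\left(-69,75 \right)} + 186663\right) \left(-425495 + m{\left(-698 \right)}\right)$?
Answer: $- \frac{33853828722148}{427} \approx -7.9283 \cdot 10^{10}$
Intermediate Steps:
$B = - \frac{143}{427} \approx -0.33489$
$m{\left(f \right)} = - \frac{143}{427}$
$\left(c{\left(-69,75 \right)} + 186663\right) \left(-425495 + m{\left(-698 \right)}\right) = \left(-332 + 186663\right) \left(-425495 - \frac{143}{427}\right) = 186331 \left(- \frac{181686508}{427}\right) = - \frac{33853828722148}{427}$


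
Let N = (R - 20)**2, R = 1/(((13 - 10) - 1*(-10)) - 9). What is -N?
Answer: -6241/16 ≈ -390.06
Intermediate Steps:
R = 1/4 (R = 1/((3 + 10) - 9) = 1/(13 - 9) = 1/4 ≈ 0.25000)
N = 6241/16 (N = (1/4 - 20)**2 = (-79/4)**2 = 6241/16 ≈ 390.06)
-N = -1*6241/16 = -6241/16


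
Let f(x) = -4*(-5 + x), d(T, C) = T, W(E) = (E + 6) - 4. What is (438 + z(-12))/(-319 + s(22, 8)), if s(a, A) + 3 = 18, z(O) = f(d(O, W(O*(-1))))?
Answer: -253/152 ≈ -1.6645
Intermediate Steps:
W(E) = 2 + E (W(E) = (6 + E) - 4 = 2 + E)
f(x) = 20 - 4*x
z(O) = 20 - 4*O
s(a, A) = 15 (s(a, A) = -3 + 18 = 15)
(438 + z(-12))/(-319 + s(22, 8)) = (438 + (20 - 4*(-12)))/(-319 + 15) = (438 + (20 + 48))/(-304) = (438 + 68)*(-1/304) = 506*(-1/304) = -253/152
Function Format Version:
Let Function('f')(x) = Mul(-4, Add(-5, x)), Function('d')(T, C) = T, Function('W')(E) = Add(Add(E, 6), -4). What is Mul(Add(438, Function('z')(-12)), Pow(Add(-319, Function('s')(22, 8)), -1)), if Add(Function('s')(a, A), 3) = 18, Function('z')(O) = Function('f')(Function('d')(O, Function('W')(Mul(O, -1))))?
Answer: Rational(-253, 152) ≈ -1.6645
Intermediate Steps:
Function('W')(E) = Add(2, E) (Function('W')(E) = Add(Add(6, E), -4) = Add(2, E))
Function('f')(x) = Add(20, Mul(-4, x))
Function('z')(O) = Add(20, Mul(-4, O))
Function('s')(a, A) = 15 (Function('s')(a, A) = Add(-3, 18) = 15)
Mul(Add(438, Function('z')(-12)), Pow(Add(-319, Function('s')(22, 8)), -1)) = Mul(Add(438, Add(20, Mul(-4, -12))), Pow(Add(-319, 15), -1)) = Mul(Add(438, Add(20, 48)), Pow(-304, -1)) = Mul(Add(438, 68), Rational(-1, 304)) = Mul(506, Rational(-1, 304)) = Rational(-253, 152)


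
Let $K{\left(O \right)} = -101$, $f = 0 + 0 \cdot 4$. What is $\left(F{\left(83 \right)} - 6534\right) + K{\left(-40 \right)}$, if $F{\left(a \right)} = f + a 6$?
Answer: $-6137$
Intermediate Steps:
$f = 0$ ($f = 0 + 0 = 0$)
$F{\left(a \right)} = 6 a$ ($F{\left(a \right)} = 0 + a 6 = 0 + 6 a = 6 a$)
$\left(F{\left(83 \right)} - 6534\right) + K{\left(-40 \right)} = \left(6 \cdot 83 - 6534\right) - 101 = \left(498 - 6534\right) - 101 = -6036 - 101 = -6137$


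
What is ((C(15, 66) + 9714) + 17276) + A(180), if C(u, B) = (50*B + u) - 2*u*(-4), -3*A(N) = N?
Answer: 30365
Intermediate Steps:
A(N) = -N/3
C(u, B) = 9*u + 50*B (C(u, B) = (u + 50*B) - (-8)*u = (u + 50*B) + 8*u = 9*u + 50*B)
((C(15, 66) + 9714) + 17276) + A(180) = (((9*15 + 50*66) + 9714) + 17276) - ⅓*180 = (((135 + 3300) + 9714) + 17276) - 60 = ((3435 + 9714) + 17276) - 60 = (13149 + 17276) - 60 = 30425 - 60 = 30365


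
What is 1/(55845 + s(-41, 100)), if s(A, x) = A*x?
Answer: 1/51745 ≈ 1.9326e-5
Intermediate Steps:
1/(55845 + s(-41, 100)) = 1/(55845 - 41*100) = 1/(55845 - 4100) = 1/51745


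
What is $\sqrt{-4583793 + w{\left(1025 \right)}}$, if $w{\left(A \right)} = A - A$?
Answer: $i \sqrt{4583793} \approx 2141.0 i$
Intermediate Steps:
$w{\left(A \right)} = 0$
$\sqrt{-4583793 + w{\left(1025 \right)}} = \sqrt{-4583793 + 0} = \sqrt{-4583793} = i \sqrt{4583793}$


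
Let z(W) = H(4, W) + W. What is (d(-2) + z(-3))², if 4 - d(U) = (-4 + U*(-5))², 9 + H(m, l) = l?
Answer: 2209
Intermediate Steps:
H(m, l) = -9 + l
z(W) = -9 + 2*W (z(W) = (-9 + W) + W = -9 + 2*W)
d(U) = 4 - (-4 - 5*U)² (d(U) = 4 - (-4 + U*(-5))² = 4 - (-4 - 5*U)²)
(d(-2) + z(-3))² = ((4 - (4 + 5*(-2))²) + (-9 + 2*(-3)))² = ((4 - (4 - 10)²) + (-9 - 6))² = ((4 - 1*(-6)²) - 15)² = ((4 - 1*36) - 15)² = ((4 - 36) - 15)² = (-32 - 15)² = (-47)² = 2209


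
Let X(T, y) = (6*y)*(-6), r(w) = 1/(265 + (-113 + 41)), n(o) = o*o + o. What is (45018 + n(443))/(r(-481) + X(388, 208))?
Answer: -46650030/1445183 ≈ -32.280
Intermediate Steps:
n(o) = o + o**2 (n(o) = o**2 + o = o + o**2)
r(w) = 1/193 (r(w) = 1/(265 - 72) = 1/193)
X(T, y) = -36*y
(45018 + n(443))/(r(-481) + X(388, 208)) = (45018 + 443*(1 + 443))/(1/193 - 36*208) = (45018 + 443*444)/(1/193 - 7488) = (45018 + 196692)/(-1445183/193) = 241710*(-193/1445183) = -46650030/1445183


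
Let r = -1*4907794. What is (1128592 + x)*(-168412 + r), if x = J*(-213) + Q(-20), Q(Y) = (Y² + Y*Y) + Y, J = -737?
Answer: -6529792816718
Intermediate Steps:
r = -4907794
Q(Y) = Y + 2*Y² (Q(Y) = (Y² + Y²) + Y = 2*Y² + Y = Y + 2*Y²)
x = 157761 (x = -737*(-213) - 20*(1 + 2*(-20)) = 156981 - 20*(1 - 40) = 156981 - 20*(-39) = 156981 + 780 = 157761)
(1128592 + x)*(-168412 + r) = (1128592 + 157761)*(-168412 - 4907794) = 1286353*(-5076206) = -6529792816718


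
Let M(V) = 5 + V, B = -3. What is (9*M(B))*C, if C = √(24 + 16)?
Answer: 36*√10 ≈ 113.84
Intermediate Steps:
C = 2*√10 (C = √40 = 2*√10 ≈ 6.3246)
(9*M(B))*C = (9*(5 - 3))*(2*√10) = (9*2)*(2*√10) = 18*(2*√10) = 36*√10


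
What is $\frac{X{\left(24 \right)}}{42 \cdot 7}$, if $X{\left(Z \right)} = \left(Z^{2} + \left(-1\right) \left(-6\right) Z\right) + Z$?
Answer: $\frac{124}{49} \approx 2.5306$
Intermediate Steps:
$X{\left(Z \right)} = Z^{2} + 7 Z$ ($X{\left(Z \right)} = \left(Z^{2} + 6 Z\right) + Z = Z^{2} + 7 Z$)
$\frac{X{\left(24 \right)}}{42 \cdot 7} = \frac{24 \left(7 + 24\right)}{42 \cdot 7} = \frac{24 \cdot 31}{294} = 744 \cdot \frac{1}{294} = \frac{124}{49}$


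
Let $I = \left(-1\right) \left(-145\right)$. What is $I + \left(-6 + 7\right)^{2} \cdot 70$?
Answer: $215$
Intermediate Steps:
$I = 145$
$I + \left(-6 + 7\right)^{2} \cdot 70 = 145 + \left(-6 + 7\right)^{2} \cdot 70 = 145 + 1^{2} \cdot 70 = 145 + 1 \cdot 70 = 145 + 70 = 215$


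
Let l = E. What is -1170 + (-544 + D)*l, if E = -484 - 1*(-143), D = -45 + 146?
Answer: 149893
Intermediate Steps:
D = 101
E = -341 (E = -484 + 143 = -341)
l = -341
-1170 + (-544 + D)*l = -1170 + (-544 + 101)*(-341) = -1170 - 443*(-341) = -1170 + 151063 = 149893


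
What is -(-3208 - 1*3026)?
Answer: 6234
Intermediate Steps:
-(-3208 - 1*3026) = -(-3208 - 3026) = -1*(-6234) = 6234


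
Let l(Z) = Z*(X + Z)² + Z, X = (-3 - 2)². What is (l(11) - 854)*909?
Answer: 12192417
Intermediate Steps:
X = 25 (X = (-5)² = 25)
l(Z) = Z + Z*(25 + Z)² (l(Z) = Z*(25 + Z)² + Z = Z + Z*(25 + Z)²)
(l(11) - 854)*909 = (11*(1 + (25 + 11)²) - 854)*909 = (11*(1 + 36²) - 854)*909 = (11*(1 + 1296) - 854)*909 = (11*1297 - 854)*909 = (14267 - 854)*909 = 13413*909 = 12192417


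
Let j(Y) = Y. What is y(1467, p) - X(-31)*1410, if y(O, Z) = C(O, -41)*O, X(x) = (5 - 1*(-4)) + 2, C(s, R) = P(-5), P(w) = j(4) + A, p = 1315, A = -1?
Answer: -11109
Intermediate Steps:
P(w) = 3 (P(w) = 4 - 1 = 3)
C(s, R) = 3
X(x) = 11 (X(x) = (5 + 4) + 2 = 9 + 2 = 11)
y(O, Z) = 3*O
y(1467, p) - X(-31)*1410 = 3*1467 - 11*1410 = 4401 - 1*15510 = 4401 - 15510 = -11109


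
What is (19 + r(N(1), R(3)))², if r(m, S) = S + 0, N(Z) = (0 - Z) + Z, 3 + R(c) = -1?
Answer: 225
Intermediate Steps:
R(c) = -4 (R(c) = -3 - 1 = -4)
N(Z) = 0 (N(Z) = -Z + Z = 0)
r(m, S) = S
(19 + r(N(1), R(3)))² = (19 - 4)² = 15² = 225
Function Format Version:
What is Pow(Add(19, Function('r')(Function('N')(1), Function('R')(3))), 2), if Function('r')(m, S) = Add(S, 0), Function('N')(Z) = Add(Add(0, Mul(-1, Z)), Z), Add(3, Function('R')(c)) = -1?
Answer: 225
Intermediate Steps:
Function('R')(c) = -4 (Function('R')(c) = Add(-3, -1) = -4)
Function('N')(Z) = 0 (Function('N')(Z) = Add(Mul(-1, Z), Z) = 0)
Function('r')(m, S) = S
Pow(Add(19, Function('r')(Function('N')(1), Function('R')(3))), 2) = Pow(Add(19, -4), 2) = Pow(15, 2) = 225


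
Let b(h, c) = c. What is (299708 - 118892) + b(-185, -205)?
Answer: 180611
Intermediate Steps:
(299708 - 118892) + b(-185, -205) = (299708 - 118892) - 205 = 180816 - 205 = 180611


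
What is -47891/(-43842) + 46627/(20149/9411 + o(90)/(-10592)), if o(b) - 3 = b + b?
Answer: 29111537578840279/1325882258970 ≈ 21956.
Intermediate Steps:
o(b) = 3 + 2*b (o(b) = 3 + (b + b) = 3 + 2*b)
-47891/(-43842) + 46627/(20149/9411 + o(90)/(-10592)) = -47891/(-43842) + 46627/(20149/9411 + (3 + 2*90)/(-10592)) = -47891*(-1/43842) + 46627/(20149*(1/9411) + (3 + 180)*(-1/10592)) = 47891/43842 + 46627/(20149/9411 + 183*(-1/10592)) = 47891/43842 + 46627/(20149/9411 - 183/10592) = 47891/43842 + 46627/(211695995/99681312) = 47891/43842 + 46627*(99681312/211695995) = 47891/43842 + 663977219232/30242285 = 29111537578840279/1325882258970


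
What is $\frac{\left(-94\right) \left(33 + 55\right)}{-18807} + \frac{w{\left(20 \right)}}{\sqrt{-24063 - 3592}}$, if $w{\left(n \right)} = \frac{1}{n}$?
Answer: $\frac{8272}{18807} - \frac{i \sqrt{27655}}{553100} \approx 0.43984 - 0.00030067 i$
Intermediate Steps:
$\frac{\left(-94\right) \left(33 + 55\right)}{-18807} + \frac{w{\left(20 \right)}}{\sqrt{-24063 - 3592}} = \frac{\left(-94\right) \left(33 + 55\right)}{-18807} + \frac{1}{20 \sqrt{-24063 - 3592}} = \left(-94\right) 88 \left(- \frac{1}{18807}\right) + \frac{1}{20 \sqrt{-27655}} = \left(-8272\right) \left(- \frac{1}{18807}\right) + \frac{1}{20 i \sqrt{27655}} = \frac{8272}{18807} + \frac{\left(- \frac{1}{27655}\right) i \sqrt{27655}}{20} = \frac{8272}{18807} - \frac{i \sqrt{27655}}{553100}$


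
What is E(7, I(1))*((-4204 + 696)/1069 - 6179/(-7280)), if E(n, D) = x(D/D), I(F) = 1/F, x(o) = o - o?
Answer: 0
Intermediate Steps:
x(o) = 0
E(n, D) = 0
E(7, I(1))*((-4204 + 696)/1069 - 6179/(-7280)) = 0*((-4204 + 696)/1069 - 6179/(-7280)) = 0*(-3508*1/1069 - 6179*(-1/7280)) = 0*(-3508/1069 + 6179/7280) = 0*(-18932889/7782320) = 0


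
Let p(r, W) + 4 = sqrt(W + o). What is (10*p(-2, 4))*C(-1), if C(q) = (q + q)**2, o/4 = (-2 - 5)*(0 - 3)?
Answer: -160 + 80*sqrt(22) ≈ 215.23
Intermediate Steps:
o = 84 (o = 4*((-2 - 5)*(0 - 3)) = 4*(-7*(-3)) = 4*21 = 84)
C(q) = 4*q**2 (C(q) = (2*q)**2 = 4*q**2)
p(r, W) = -4 + sqrt(84 + W) (p(r, W) = -4 + sqrt(W + 84) = -4 + sqrt(84 + W))
(10*p(-2, 4))*C(-1) = (10*(-4 + sqrt(84 + 4)))*(4*(-1)**2) = (10*(-4 + sqrt(88)))*(4*1) = (10*(-4 + 2*sqrt(22)))*4 = (-40 + 20*sqrt(22))*4 = -160 + 80*sqrt(22)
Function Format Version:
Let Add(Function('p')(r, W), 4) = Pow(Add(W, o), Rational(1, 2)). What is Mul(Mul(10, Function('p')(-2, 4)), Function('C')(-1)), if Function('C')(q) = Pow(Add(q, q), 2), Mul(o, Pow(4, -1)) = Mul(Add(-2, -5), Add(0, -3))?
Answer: Add(-160, Mul(80, Pow(22, Rational(1, 2)))) ≈ 215.23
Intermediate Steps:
o = 84 (o = Mul(4, Mul(Add(-2, -5), Add(0, -3))) = Mul(4, Mul(-7, -3)) = Mul(4, 21) = 84)
Function('C')(q) = Mul(4, Pow(q, 2)) (Function('C')(q) = Pow(Mul(2, q), 2) = Mul(4, Pow(q, 2)))
Function('p')(r, W) = Add(-4, Pow(Add(84, W), Rational(1, 2))) (Function('p')(r, W) = Add(-4, Pow(Add(W, 84), Rational(1, 2))) = Add(-4, Pow(Add(84, W), Rational(1, 2))))
Mul(Mul(10, Function('p')(-2, 4)), Function('C')(-1)) = Mul(Mul(10, Add(-4, Pow(Add(84, 4), Rational(1, 2)))), Mul(4, Pow(-1, 2))) = Mul(Mul(10, Add(-4, Pow(88, Rational(1, 2)))), Mul(4, 1)) = Mul(Mul(10, Add(-4, Mul(2, Pow(22, Rational(1, 2))))), 4) = Mul(Add(-40, Mul(20, Pow(22, Rational(1, 2)))), 4) = Add(-160, Mul(80, Pow(22, Rational(1, 2))))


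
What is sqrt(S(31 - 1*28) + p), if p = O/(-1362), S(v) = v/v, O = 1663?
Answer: I*sqrt(409962)/1362 ≈ 0.4701*I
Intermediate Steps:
S(v) = 1
p = -1663/1362 (p = 1663/(-1362) = 1663*(-1/1362) = -1663/1362 ≈ -1.2210)
sqrt(S(31 - 1*28) + p) = sqrt(1 - 1663/1362) = sqrt(-301/1362) = I*sqrt(409962)/1362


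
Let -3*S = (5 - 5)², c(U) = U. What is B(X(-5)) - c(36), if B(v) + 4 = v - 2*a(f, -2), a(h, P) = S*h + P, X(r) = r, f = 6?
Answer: -41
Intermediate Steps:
S = 0 (S = -(5 - 5)²/3 = -⅓*0² = -⅓*0 = 0)
a(h, P) = P (a(h, P) = 0*h + P = 0 + P = P)
B(v) = v (B(v) = -4 + (v - 2*(-2)) = -4 + (v + 4) = -4 + (4 + v) = v)
B(X(-5)) - c(36) = -5 - 1*36 = -5 - 36 = -41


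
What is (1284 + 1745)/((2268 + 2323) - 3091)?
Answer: 3029/1500 ≈ 2.0193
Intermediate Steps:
(1284 + 1745)/((2268 + 2323) - 3091) = 3029/(4591 - 3091) = 3029/1500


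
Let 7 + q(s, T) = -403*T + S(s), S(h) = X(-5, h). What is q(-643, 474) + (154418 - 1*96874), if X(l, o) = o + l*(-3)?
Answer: -134113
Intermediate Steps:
X(l, o) = o - 3*l
S(h) = 15 + h (S(h) = h - 3*(-5) = h + 15 = 15 + h)
q(s, T) = 8 + s - 403*T (q(s, T) = -7 + (-403*T + (15 + s)) = -7 + (15 + s - 403*T) = 8 + s - 403*T)
q(-643, 474) + (154418 - 1*96874) = (8 - 643 - 403*474) + (154418 - 1*96874) = (8 - 643 - 191022) + (154418 - 96874) = -191657 + 57544 = -134113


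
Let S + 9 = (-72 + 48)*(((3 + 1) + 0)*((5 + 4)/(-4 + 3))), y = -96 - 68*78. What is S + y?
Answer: -4545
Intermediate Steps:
y = -5400 (y = -96 - 5304 = -5400)
S = 855 (S = -9 + (-72 + 48)*(((3 + 1) + 0)*((5 + 4)/(-4 + 3))) = -9 - 24*(4 + 0)*9/(-1) = -9 - 96*9*(-1) = -9 - 96*(-9) = -9 - 24*(-36) = -9 + 864 = 855)
S + y = 855 - 5400 = -4545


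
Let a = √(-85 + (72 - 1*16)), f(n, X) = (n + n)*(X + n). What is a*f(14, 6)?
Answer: 560*I*√29 ≈ 3015.7*I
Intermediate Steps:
f(n, X) = 2*n*(X + n) (f(n, X) = (2*n)*(X + n) = 2*n*(X + n))
a = I*√29 (a = √(-85 + (72 - 16)) = √(-85 + 56) = √(-29) = I*√29 ≈ 5.3852*I)
a*f(14, 6) = (I*√29)*(2*14*(6 + 14)) = (I*√29)*(2*14*20) = (I*√29)*560 = 560*I*√29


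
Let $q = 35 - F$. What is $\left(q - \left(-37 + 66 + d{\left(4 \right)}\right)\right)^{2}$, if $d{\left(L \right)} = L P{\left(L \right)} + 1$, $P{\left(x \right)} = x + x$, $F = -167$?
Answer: $19600$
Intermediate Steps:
$q = 202$ ($q = 35 - -167 = 35 + 167 = 202$)
$P{\left(x \right)} = 2 x$
$d{\left(L \right)} = 1 + 2 L^{2}$ ($d{\left(L \right)} = L 2 L + 1 = 2 L^{2} + 1 = 1 + 2 L^{2}$)
$\left(q - \left(-37 + 66 + d{\left(4 \right)}\right)\right)^{2} = \left(202 - \left(-36 + 32 + 66\right)\right)^{2} = \left(202 + \left(\left(35 + 2\right) - \left(\left(1 + 2 \cdot 16\right) + 66\right)\right)\right)^{2} = \left(202 + \left(37 - \left(\left(1 + 32\right) + 66\right)\right)\right)^{2} = \left(202 + \left(37 - \left(33 + 66\right)\right)\right)^{2} = \left(202 + \left(37 - 99\right)\right)^{2} = \left(202 - 62\right)^{2} = 140^{2} = 19600$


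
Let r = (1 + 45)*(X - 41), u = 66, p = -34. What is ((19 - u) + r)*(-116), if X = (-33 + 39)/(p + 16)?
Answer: 678020/3 ≈ 2.2601e+5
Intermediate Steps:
X = -⅓ (X = (-33 + 39)/(-34 + 16) = 6/(-18) = 6*(-1/18) = -⅓ ≈ -0.33333)
r = -5704/3 (r = (1 + 45)*(-⅓ - 41) = 46*(-124/3) = -5704/3 ≈ -1901.3)
((19 - u) + r)*(-116) = ((19 - 1*66) - 5704/3)*(-116) = ((19 - 66) - 5704/3)*(-116) = (-47 - 5704/3)*(-116) = -5845/3*(-116) = 678020/3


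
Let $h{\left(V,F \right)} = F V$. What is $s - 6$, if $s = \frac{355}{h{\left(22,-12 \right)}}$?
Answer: $- \frac{1939}{264} \approx -7.3447$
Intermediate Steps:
$s = - \frac{355}{264}$ ($s = \frac{355}{\left(-12\right) 22} = \frac{355}{-264} = 355 \left(- \frac{1}{264}\right) = - \frac{355}{264} \approx -1.3447$)
$s - 6 = - \frac{355}{264} - 6 = - \frac{1939}{264}$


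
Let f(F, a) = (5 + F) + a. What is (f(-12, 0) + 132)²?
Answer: 15625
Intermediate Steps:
f(F, a) = 5 + F + a
(f(-12, 0) + 132)² = ((5 - 12 + 0) + 132)² = (-7 + 132)² = 125² = 15625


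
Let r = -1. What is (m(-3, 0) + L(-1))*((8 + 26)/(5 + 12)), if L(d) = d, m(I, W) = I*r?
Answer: 4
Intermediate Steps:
m(I, W) = -I (m(I, W) = I*(-1) = -I)
(m(-3, 0) + L(-1))*((8 + 26)/(5 + 12)) = (-1*(-3) - 1)*((8 + 26)/(5 + 12)) = (3 - 1)*(34/17) = 2*(34*(1/17)) = 2*2 = 4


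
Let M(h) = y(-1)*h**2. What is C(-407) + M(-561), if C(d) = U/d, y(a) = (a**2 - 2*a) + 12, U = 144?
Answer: 1921371561/407 ≈ 4.7208e+6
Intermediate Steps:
y(a) = 12 + a**2 - 2*a
C(d) = 144/d
M(h) = 15*h**2 (M(h) = (12 + (-1)**2 - 2*(-1))*h**2 = (12 + 1 + 2)*h**2 = 15*h**2)
C(-407) + M(-561) = 144/(-407) + 15*(-561)**2 = 144*(-1/407) + 15*314721 = -144/407 + 4720815 = 1921371561/407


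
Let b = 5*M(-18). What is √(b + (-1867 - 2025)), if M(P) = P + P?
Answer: 2*I*√1018 ≈ 63.812*I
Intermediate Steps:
M(P) = 2*P
b = -180 (b = 5*(2*(-18)) = 5*(-36) = -180)
√(b + (-1867 - 2025)) = √(-180 + (-1867 - 2025)) = √(-180 - 3892) = √(-4072) = 2*I*√1018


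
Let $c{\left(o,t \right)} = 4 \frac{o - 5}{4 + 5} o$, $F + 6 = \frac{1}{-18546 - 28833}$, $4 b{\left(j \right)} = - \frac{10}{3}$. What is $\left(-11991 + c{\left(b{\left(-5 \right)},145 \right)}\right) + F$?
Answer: $- \frac{15344194553}{1279233} \approx -11995.0$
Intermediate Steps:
$b{\left(j \right)} = - \frac{5}{6}$ ($b{\left(j \right)} = \frac{\left(-10\right) \frac{1}{3}}{4} = \frac{1}{4} \left(- \frac{10}{3}\right) = - \frac{5}{6}$)
$F = - \frac{284275}{47379}$ ($F = -6 + \frac{1}{-18546 - 28833} = -6 + \frac{1}{-47379} = -6 - \frac{1}{47379} = - \frac{284275}{47379} \approx -6.0$)
$c{\left(o,t \right)} = o \left(- \frac{20}{9} + \frac{4 o}{9}\right)$ ($c{\left(o,t \right)} = 4 \frac{-5 + o}{9} o = 4 \left(-5 + o\right) \frac{1}{9} o = 4 \left(- \frac{5}{9} + \frac{o}{9}\right) o = \left(- \frac{20}{9} + \frac{4 o}{9}\right) o = o \left(- \frac{20}{9} + \frac{4 o}{9}\right)$)
$\left(-11991 + c{\left(b{\left(-5 \right)},145 \right)}\right) + F = \left(-11991 + \frac{4}{9} \left(- \frac{5}{6}\right) \left(-5 - \frac{5}{6}\right)\right) - \frac{284275}{47379} = \left(-11991 + \frac{4}{9} \left(- \frac{5}{6}\right) \left(- \frac{35}{6}\right)\right) - \frac{284275}{47379} = \left(-11991 + \frac{175}{81}\right) - \frac{284275}{47379} = - \frac{971096}{81} - \frac{284275}{47379} = - \frac{15344194553}{1279233}$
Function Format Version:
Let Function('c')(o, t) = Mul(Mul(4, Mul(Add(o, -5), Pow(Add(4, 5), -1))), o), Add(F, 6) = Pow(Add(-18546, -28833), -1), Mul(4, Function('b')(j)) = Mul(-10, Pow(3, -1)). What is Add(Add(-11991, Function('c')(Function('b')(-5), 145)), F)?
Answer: Rational(-15344194553, 1279233) ≈ -11995.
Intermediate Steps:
Function('b')(j) = Rational(-5, 6) (Function('b')(j) = Mul(Rational(1, 4), Mul(-10, Pow(3, -1))) = Mul(Rational(1, 4), Mul(-10, Rational(1, 3))) = Mul(Rational(1, 4), Rational(-10, 3)) = Rational(-5, 6))
F = Rational(-284275, 47379) (F = Add(-6, Pow(Add(-18546, -28833), -1)) = Add(-6, Pow(-47379, -1)) = Add(-6, Rational(-1, 47379)) = Rational(-284275, 47379) ≈ -6.0000)
Function('c')(o, t) = Mul(o, Add(Rational(-20, 9), Mul(Rational(4, 9), o))) (Function('c')(o, t) = Mul(Mul(4, Mul(Add(-5, o), Pow(9, -1))), o) = Mul(Mul(4, Mul(Add(-5, o), Rational(1, 9))), o) = Mul(Mul(4, Add(Rational(-5, 9), Mul(Rational(1, 9), o))), o) = Mul(Add(Rational(-20, 9), Mul(Rational(4, 9), o)), o) = Mul(o, Add(Rational(-20, 9), Mul(Rational(4, 9), o))))
Add(Add(-11991, Function('c')(Function('b')(-5), 145)), F) = Add(Add(-11991, Mul(Rational(4, 9), Rational(-5, 6), Add(-5, Rational(-5, 6)))), Rational(-284275, 47379)) = Add(Add(-11991, Mul(Rational(4, 9), Rational(-5, 6), Rational(-35, 6))), Rational(-284275, 47379)) = Add(Add(-11991, Rational(175, 81)), Rational(-284275, 47379)) = Add(Rational(-971096, 81), Rational(-284275, 47379)) = Rational(-15344194553, 1279233)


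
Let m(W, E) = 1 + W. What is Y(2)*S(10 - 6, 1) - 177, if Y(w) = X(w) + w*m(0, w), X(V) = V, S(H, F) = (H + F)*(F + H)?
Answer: -77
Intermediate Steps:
S(H, F) = (F + H)**2 (S(H, F) = (F + H)*(F + H) = (F + H)**2)
Y(w) = 2*w (Y(w) = w + w*(1 + 0) = w + w*1 = w + w = 2*w)
Y(2)*S(10 - 6, 1) - 177 = (2*2)*(1 + (10 - 6))**2 - 177 = 4*(1 + 4)**2 - 177 = 4*5**2 - 177 = 4*25 - 177 = 100 - 177 = -77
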